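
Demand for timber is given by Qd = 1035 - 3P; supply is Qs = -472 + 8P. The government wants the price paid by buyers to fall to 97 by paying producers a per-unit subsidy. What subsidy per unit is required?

At a buyer price of 97, quantity demanded is 1035 − 3·97 = 744.
Sellers supply 744 only when they receive Ps with -472 + 8·Ps = 744, i.e. Ps = 152.
s = Ps − Pb = 152 − 97 = 55.

Required subsidy s = 55 per unit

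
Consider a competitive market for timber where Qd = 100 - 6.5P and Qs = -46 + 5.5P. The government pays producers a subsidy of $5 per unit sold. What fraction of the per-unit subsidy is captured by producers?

Pre-subsidy: 100 - 6.5P = -46 + 5.5P gives P* = 73/6, Q* = 251/12.
With the subsidy, sellers receive Ps = Pb + 5 for each unit, where Pb is the price buyers pay.
Supply in terms of Pb becomes Qs = -46 + 5.5(Pb + 5) = -18.5 + 5.5Pb. Setting this equal to demand: 100 - 6.5Pb = -18.5 + 5.5Pb, so Pb = 9.875.
Sellers receive Ps = 9.875 + 5 = 14.875; Q' = 100 − 6.5·9.875 = 35.8125.
Buyers' price falls by P* − Pb = 73/6 − 9.875 = 55/24; sellers' price rises by Ps − P* = 14.875 − 73/6 = 65/24.
So producers capture (65/24)/5 = 13/24 of each unit of subsidy.

Producer share = 13/24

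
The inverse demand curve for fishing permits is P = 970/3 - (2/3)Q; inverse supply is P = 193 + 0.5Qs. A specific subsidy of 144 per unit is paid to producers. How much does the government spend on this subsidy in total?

Government cost = 237024/7

Pre-subsidy: 970/3 - (2/3)Q = 193 + 0.5Q gives Q* = 782/7 and P* = 1742/7.
With the subsidy, sellers receive Ps = Pb + 144 for each unit, where Pb is the price buyers pay.
On the curves, Pb = 970/3 - (2/3)Q and Ps = 193 + 0.5Q; the wedge Ps − Pb = 144 gives 193 + 0.5Q − (970/3 - (2/3)Q) = 144, so Q' = 1646/7.
Then Pb = 970/3 − (2/3)·(1646/7) = 1166/7 and Ps = 193 + 0.5·(1646/7) = 2174/7.
Government outlay = subsidy × quantity = 144 × 1646/7 = 237024/7.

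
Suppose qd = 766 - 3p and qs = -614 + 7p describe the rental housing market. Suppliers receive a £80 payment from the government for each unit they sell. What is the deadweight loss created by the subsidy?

Deadweight loss = £6720

Pre-subsidy: 766 - 3p = -614 + 7p gives p* = 138, q* = 352.
With the subsidy, sellers receive ps = pb + 80 for each unit, where pb is the price buyers pay.
Supply in terms of pb becomes qs = -614 + 7(pb + 80) = -54 + 7pb. Setting this equal to demand: 766 - 3pb = -54 + 7pb, so pb = 82.
Sellers receive ps = 82 + 80 = 162; q' = 766 − 3·82 = 520.
The subsidy expands output by 520 − 352 = 168 past the efficient level; on those units the gap between marginal cost and willingness to pay runs from 0 up to 80.
DWL = ½ × 80 × 168 = 6720.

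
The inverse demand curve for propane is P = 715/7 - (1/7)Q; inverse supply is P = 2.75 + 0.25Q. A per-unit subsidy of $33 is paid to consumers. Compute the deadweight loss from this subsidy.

Pre-subsidy: 715/7 - (1/7)Q = 2.75 + 0.25Q gives Q* = 253 and P* = 66.
With the rebate, buyers effectively pay Pb = Ps − 33, where Ps is the price sellers receive.
On the curves, Pb = 715/7 - (1/7)Q and Ps = 2.75 + 0.25Q; the wedge Ps − Pb = 33 gives 2.75 + 0.25Q − (715/7 - (1/7)Q) = 33, so Q' = 337.
Then Pb = 715/7 − (1/7)·337 = 54 and Ps = 2.75 + 0.25·337 = 87.
The subsidy expands output by 337 − 253 = 84 past the efficient level; on those units the gap between marginal cost and willingness to pay runs from 0 up to 33.
DWL = ½ × 33 × 84 = 1386.

Deadweight loss = $1386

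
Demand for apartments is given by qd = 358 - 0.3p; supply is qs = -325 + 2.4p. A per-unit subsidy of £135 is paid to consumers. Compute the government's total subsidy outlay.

Pre-subsidy: 358 - 0.3p = -325 + 2.4p gives p* = 6830/27, q* = 2539/9.
With the rebate, buyers effectively pay pb = ps − 135, where ps is the price sellers receive.
Demand in terms of ps becomes qd = 358 − 0.3(ps − 135) = 398.5 - 0.3ps. Setting this equal to supply: 398.5 - 0.3ps = -325 + 2.4ps, so ps = 7235/27.
Buyers pay pb = 7235/27 − 135 = 3590/27; q' = -325 + 2.4·(7235/27) = 2863/9.
Government outlay = subsidy × quantity = 135 × 2863/9 = 42945.

Government cost = £42945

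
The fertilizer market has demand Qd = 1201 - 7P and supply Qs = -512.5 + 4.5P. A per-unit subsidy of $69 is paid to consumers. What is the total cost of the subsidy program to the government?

Pre-subsidy: 1201 - 7P = -512.5 + 4.5P gives P* = 149, Q* = 158.
With the rebate, buyers effectively pay Pb = Ps − 69, where Ps is the price sellers receive.
Demand in terms of Ps becomes Qd = 1201 − 7(Ps − 69) = 1684 - 7Ps. Setting this equal to supply: 1684 - 7Ps = -512.5 + 4.5Ps, so Ps = 191.
Buyers pay Pb = 191 − 69 = 122; Q' = -512.5 + 4.5·191 = 347.
Government outlay = subsidy × quantity = 69 × 347 = 23943.

Government cost = $23943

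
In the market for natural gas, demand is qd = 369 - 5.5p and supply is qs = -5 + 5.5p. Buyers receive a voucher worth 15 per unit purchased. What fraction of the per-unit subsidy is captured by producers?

Pre-subsidy: 369 - 5.5p = -5 + 5.5p gives p* = 34, q* = 182.
With the rebate, buyers effectively pay pb = ps − 15, where ps is the price sellers receive.
Demand in terms of ps becomes qd = 369 − 5.5(ps − 15) = 451.5 - 5.5ps. Setting this equal to supply: 451.5 - 5.5ps = -5 + 5.5ps, so ps = 41.5.
Buyers pay pb = 41.5 − 15 = 26.5; q' = -5 + 5.5·41.5 = 223.25.
Buyers' price falls by p* − pb = 34 − 26.5 = 7.5; sellers' price rises by ps − p* = 41.5 − 34 = 7.5.
So producers capture 7.5/15 = 0.5 of each unit of subsidy.

Producer share = 0.5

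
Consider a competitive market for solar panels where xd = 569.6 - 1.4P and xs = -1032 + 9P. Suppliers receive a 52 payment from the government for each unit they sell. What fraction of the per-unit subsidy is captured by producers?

Producer share = 7/52

Pre-subsidy: 569.6 - 1.4P = -1032 + 9P gives P* = 154, x* = 354.
With the subsidy, sellers receive Ps = Pb + 52 for each unit, where Pb is the price buyers pay.
Supply in terms of Pb becomes xs = -1032 + 9(Pb + 52) = -564 + 9Pb. Setting this equal to demand: 569.6 - 1.4Pb = -564 + 9Pb, so Pb = 109.
Sellers receive Ps = 109 + 52 = 161; x' = 569.6 − 1.4·109 = 417.
Buyers' price falls by P* − Pb = 154 − 109 = 45; sellers' price rises by Ps − P* = 161 − 154 = 7.
So producers capture 7/52 = 7/52 of each unit of subsidy.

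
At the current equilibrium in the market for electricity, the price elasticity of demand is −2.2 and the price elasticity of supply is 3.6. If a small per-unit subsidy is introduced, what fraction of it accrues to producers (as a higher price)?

For a small subsidy around the equilibrium, the benefit split depends on the relative slopes, which at a point are proportional to the elasticities.
Buyer share = εs/(εs + |εd|) = 3.6/(3.6 + 2.2) = 18/29; seller share = |εd|/(εs + |εd|) = 11/29.
So producers capture 11/29 of the subsidy.

Producer share = 11/29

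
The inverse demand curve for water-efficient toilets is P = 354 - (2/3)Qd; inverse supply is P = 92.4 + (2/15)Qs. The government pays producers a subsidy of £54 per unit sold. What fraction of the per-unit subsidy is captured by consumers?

Consumer share = 5/6

Pre-subsidy: 354 - (2/3)Q = 92.4 + (2/15)Q gives Q* = 327 and P* = 136.
With the subsidy, sellers receive Ps = Pb + 54 for each unit, where Pb is the price buyers pay.
On the curves, Pb = 354 - (2/3)Q and Ps = 92.4 + (2/15)Q; the wedge Ps − Pb = 54 gives 92.4 + (2/15)Q − (354 - (2/3)Q) = 54, so Q' = 394.5.
Then Pb = 354 − (2/3)·394.5 = 91 and Ps = 92.4 + (2/15)·394.5 = 145.
Buyers' price falls by P* − Pb = 136 − 91 = 45; sellers' price rises by Ps − P* = 145 − 136 = 9.
So consumers capture 45/54 = 5/6 of each unit of subsidy.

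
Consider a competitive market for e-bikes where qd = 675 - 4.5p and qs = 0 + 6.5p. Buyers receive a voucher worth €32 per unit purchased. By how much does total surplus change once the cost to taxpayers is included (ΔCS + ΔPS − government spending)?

Net change in total surplus = -14976/11

Pre-subsidy: 675 - 4.5p = 0 + 6.5p gives p* = 675/11, q* = 8775/22.
With the rebate, buyers effectively pay pb = ps − 32, where ps is the price sellers receive.
Demand in terms of ps becomes qd = 675 − 4.5(ps − 32) = 819 - 4.5ps. Setting this equal to supply: 819 - 4.5ps = 0 + 6.5ps, so ps = 819/11.
Buyers pay pb = 819/11 − 32 = 467/11; q' = 0 + 6.5·(819/11) = 10647/22.
ΔCS = ½(8775/22 + 10647/22)(675/11 − 467/11) = 1009944/121; ΔPS = ½(8775/22 + 10647/22)(819/11 − 675/11) = 699192/121.
Government spending = 32 × 10647/22 = 170352/11.
Net change = 1009944/121 + 699192/121 − 170352/11 = -14976/11. The loss equals the DWL triangle ½·32·936/11.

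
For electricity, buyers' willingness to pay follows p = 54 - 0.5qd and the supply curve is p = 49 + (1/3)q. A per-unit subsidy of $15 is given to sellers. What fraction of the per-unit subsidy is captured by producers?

Producer share = 0.4

Pre-subsidy: 54 - 0.5q = 49 + (1/3)q gives q* = 6 and p* = 51.
With the subsidy, sellers receive ps = pb + 15 for each unit, where pb is the price buyers pay.
On the curves, pb = 54 - 0.5q and ps = 49 + (1/3)q; the wedge ps − pb = 15 gives 49 + (1/3)q − (54 - 0.5q) = 15, so q' = 24.
Then pb = 54 − 0.5·24 = 42 and ps = 49 + (1/3)·24 = 57.
Buyers' price falls by p* − pb = 51 − 42 = 9; sellers' price rises by ps − p* = 57 − 51 = 6.
So producers capture 6/15 = 0.4 of each unit of subsidy.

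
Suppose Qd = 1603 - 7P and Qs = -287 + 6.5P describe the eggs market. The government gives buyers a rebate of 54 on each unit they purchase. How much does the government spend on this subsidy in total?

Pre-subsidy: 1603 - 7P = -287 + 6.5P gives P* = 140, Q* = 623.
With the rebate, buyers effectively pay Pb = Ps − 54, where Ps is the price sellers receive.
Demand in terms of Ps becomes Qd = 1603 − 7(Ps − 54) = 1981 - 7Ps. Setting this equal to supply: 1981 - 7Ps = -287 + 6.5Ps, so Ps = 168.
Buyers pay Pb = 168 − 54 = 114; Q' = -287 + 6.5·168 = 805.
Government outlay = subsidy × quantity = 54 × 805 = 43470.

Government cost = 43470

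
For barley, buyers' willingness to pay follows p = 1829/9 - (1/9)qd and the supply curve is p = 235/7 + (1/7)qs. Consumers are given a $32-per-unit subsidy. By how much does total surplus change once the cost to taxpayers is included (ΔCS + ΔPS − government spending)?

Pre-subsidy: 1829/9 - (1/9)q = 235/7 + (1/7)q gives q* = 668 and p* = 129.
With the rebate, buyers effectively pay pb = ps − 32, where ps is the price sellers receive.
On the curves, pb = 1829/9 - (1/9)q and ps = 235/7 + (1/7)q; the wedge ps − pb = 32 gives 235/7 + (1/7)q − (1829/9 - (1/9)q) = 32, so q' = 794.
Then pb = 1829/9 − (1/9)·794 = 115 and ps = 235/7 + (1/7)·794 = 147.
ΔCS = ½(668 + 794)(129 − 115) = 10234; ΔPS = ½(668 + 794)(147 − 129) = 13158.
Government spending = 32 × 794 = 25408.
Net change = 10234 + 13158 − 25408 = -2016. The loss equals the DWL triangle ½·32·126.

Net change in total surplus = -$2016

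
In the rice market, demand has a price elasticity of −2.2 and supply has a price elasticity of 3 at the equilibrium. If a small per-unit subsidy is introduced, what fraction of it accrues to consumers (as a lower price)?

For a small subsidy around the equilibrium, the benefit split depends on the relative slopes, which at a point are proportional to the elasticities.
Buyer share = εs/(εs + |εd|) = 3/(3 + 2.2) = 15/26; seller share = |εd|/(εs + |εd|) = 11/26.

Consumer share = 15/26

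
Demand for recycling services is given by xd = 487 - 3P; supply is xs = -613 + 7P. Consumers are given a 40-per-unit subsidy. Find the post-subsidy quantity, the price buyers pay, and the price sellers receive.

x' = 241; buyers pay 82; sellers receive 122

Pre-subsidy: 487 - 3P = -613 + 7P gives P* = 110, x* = 157.
With the rebate, buyers effectively pay Pb = Ps − 40, where Ps is the price sellers receive.
Demand in terms of Ps becomes xd = 487 − 3(Ps − 40) = 607 - 3Ps. Setting this equal to supply: 607 - 3Ps = -613 + 7Ps, so Ps = 122.
Buyers pay Pb = 122 − 40 = 82; x' = -613 + 7·122 = 241.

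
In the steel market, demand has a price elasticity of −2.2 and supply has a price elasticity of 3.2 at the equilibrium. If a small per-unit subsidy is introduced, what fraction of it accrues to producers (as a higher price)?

Producer share = 11/27

For a small subsidy around the equilibrium, the benefit split depends on the relative slopes, which at a point are proportional to the elasticities.
Buyer share = εs/(εs + |εd|) = 3.2/(3.2 + 2.2) = 16/27; seller share = |εd|/(εs + |εd|) = 11/27.
So producers capture 11/27 of the subsidy.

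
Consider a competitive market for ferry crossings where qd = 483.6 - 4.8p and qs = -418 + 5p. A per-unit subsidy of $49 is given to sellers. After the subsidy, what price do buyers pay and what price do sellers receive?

Pre-subsidy: 483.6 - 4.8p = -418 + 5p gives p* = 92, q* = 42.
With the subsidy, sellers receive ps = pb + 49 for each unit, where pb is the price buyers pay.
Supply in terms of pb becomes qs = -418 + 5(pb + 49) = -173 + 5pb. Setting this equal to demand: 483.6 - 4.8pb = -173 + 5pb, so pb = 67.
Sellers receive ps = 67 + 49 = 116; q' = 483.6 − 4.8·67 = 162.

Buyers pay $67; sellers receive $116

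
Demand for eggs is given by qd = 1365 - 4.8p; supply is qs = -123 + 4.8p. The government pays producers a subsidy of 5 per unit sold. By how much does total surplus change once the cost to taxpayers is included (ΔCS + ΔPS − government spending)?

Net change in total surplus = -30

Pre-subsidy: 1365 - 4.8p = -123 + 4.8p gives p* = 155, q* = 621.
With the subsidy, sellers receive ps = pb + 5 for each unit, where pb is the price buyers pay.
Supply in terms of pb becomes qs = -123 + 4.8(pb + 5) = -99 + 4.8pb. Setting this equal to demand: 1365 - 4.8pb = -99 + 4.8pb, so pb = 152.5.
Sellers receive ps = 152.5 + 5 = 157.5; q' = 1365 − 4.8·152.5 = 633.
ΔCS = ½(621 + 633)(155 − 152.5) = 1567.5; ΔPS = ½(621 + 633)(157.5 − 155) = 1567.5.
Government spending = 5 × 633 = 3165.
Net change = 1567.5 + 1567.5 − 3165 = -30. The loss equals the DWL triangle ½·5·12.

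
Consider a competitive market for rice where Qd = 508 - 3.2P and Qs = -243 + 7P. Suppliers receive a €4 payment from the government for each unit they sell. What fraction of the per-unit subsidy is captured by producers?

Pre-subsidy: 508 - 3.2P = -243 + 7P gives P* = 3755/51, Q* = 13892/51.
With the subsidy, sellers receive Ps = Pb + 4 for each unit, where Pb is the price buyers pay.
Supply in terms of Pb becomes Qs = -243 + 7(Pb + 4) = -215 + 7Pb. Setting this equal to demand: 508 - 3.2Pb = -215 + 7Pb, so Pb = 1205/17.
Sellers receive Ps = 1205/17 + 4 = 1273/17; Q' = 508 − 3.2·(1205/17) = 4780/17.
Buyers' price falls by P* − Pb = 3755/51 − 1205/17 = 140/51; sellers' price rises by Ps − P* = 1273/17 − 3755/51 = 64/51.
So producers capture (64/51)/4 = 16/51 of each unit of subsidy.

Producer share = 16/51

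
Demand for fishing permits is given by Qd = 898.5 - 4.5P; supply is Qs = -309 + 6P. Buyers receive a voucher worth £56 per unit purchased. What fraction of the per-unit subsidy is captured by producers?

Producer share = 3/7

Pre-subsidy: 898.5 - 4.5P = -309 + 6P gives P* = 115, Q* = 381.
With the rebate, buyers effectively pay Pb = Ps − 56, where Ps is the price sellers receive.
Demand in terms of Ps becomes Qd = 898.5 − 4.5(Ps − 56) = 1150.5 - 4.5Ps. Setting this equal to supply: 1150.5 - 4.5Ps = -309 + 6Ps, so Ps = 139.
Buyers pay Pb = 139 − 56 = 83; Q' = -309 + 6·139 = 525.
Buyers' price falls by P* − Pb = 115 − 83 = 32; sellers' price rises by Ps − P* = 139 − 115 = 24.
So producers capture 24/56 = 3/7 of each unit of subsidy.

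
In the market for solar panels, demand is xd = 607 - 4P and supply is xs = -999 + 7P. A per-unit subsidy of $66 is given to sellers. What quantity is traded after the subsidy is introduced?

x' = 191

Pre-subsidy: 607 - 4P = -999 + 7P gives P* = 146, x* = 23.
With the subsidy, sellers receive Ps = Pb + 66 for each unit, where Pb is the price buyers pay.
Supply in terms of Pb becomes xs = -999 + 7(Pb + 66) = -537 + 7Pb. Setting this equal to demand: 607 - 4Pb = -537 + 7Pb, so Pb = 104.
Sellers receive Ps = 104 + 66 = 170; x' = 607 − 4·104 = 191.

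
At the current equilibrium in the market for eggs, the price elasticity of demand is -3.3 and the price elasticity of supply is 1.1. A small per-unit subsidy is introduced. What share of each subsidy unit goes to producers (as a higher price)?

For a small subsidy around the equilibrium, the benefit split depends on the relative slopes, which at a point are proportional to the elasticities.
Buyer share = εs/(εs + |εd|) = 1.1/(1.1 + 3.3) = 0.25; seller share = |εd|/(εs + |εd|) = 0.75.
So producers capture 0.75 of the subsidy.

Producer share = 0.75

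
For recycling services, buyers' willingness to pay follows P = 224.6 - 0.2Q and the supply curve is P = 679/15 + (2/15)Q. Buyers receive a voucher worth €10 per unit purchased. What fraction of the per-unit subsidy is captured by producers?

Pre-subsidy: 224.6 - 0.2Q = 679/15 + (2/15)Q gives Q* = 538 and P* = 117.
With the rebate, buyers effectively pay Pb = Ps − 10, where Ps is the price sellers receive.
On the curves, Pb = 224.6 - 0.2Q and Ps = 679/15 + (2/15)Q; the wedge Ps − Pb = 10 gives 679/15 + (2/15)Q − (224.6 - 0.2Q) = 10, so Q' = 568.
Then Pb = 224.6 − 0.2·568 = 111 and Ps = 679/15 + (2/15)·568 = 121.
Buyers' price falls by P* − Pb = 117 − 111 = 6; sellers' price rises by Ps − P* = 121 − 117 = 4.
So producers capture 4/10 = 0.4 of each unit of subsidy.

Producer share = 0.4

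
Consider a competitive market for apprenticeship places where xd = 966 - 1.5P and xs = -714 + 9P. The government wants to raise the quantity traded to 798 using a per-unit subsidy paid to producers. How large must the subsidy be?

At x = 798, invert demand for the buyer price: Pb = (966 − 798)/1.5 = 112; invert supply for the seller price: Ps = (798 − (-714))/9 = 168.
The subsidy must fill the gap: s = Ps − Pb = 168 − 112 = 56.

Required subsidy s = 56 per unit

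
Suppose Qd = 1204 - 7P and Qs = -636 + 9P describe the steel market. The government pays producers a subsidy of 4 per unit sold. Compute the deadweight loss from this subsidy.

Deadweight loss = 31.5

Pre-subsidy: 1204 - 7P = -636 + 9P gives P* = 115, Q* = 399.
With the subsidy, sellers receive Ps = Pb + 4 for each unit, where Pb is the price buyers pay.
Supply in terms of Pb becomes Qs = -636 + 9(Pb + 4) = -600 + 9Pb. Setting this equal to demand: 1204 - 7Pb = -600 + 9Pb, so Pb = 112.75.
Sellers receive Ps = 112.75 + 4 = 116.75; Q' = 1204 − 7·112.75 = 414.75.
The subsidy expands output by 414.75 − 399 = 15.75 past the efficient level; on those units the gap between marginal cost and willingness to pay runs from 0 up to 4.
DWL = ½ × 4 × 15.75 = 31.5.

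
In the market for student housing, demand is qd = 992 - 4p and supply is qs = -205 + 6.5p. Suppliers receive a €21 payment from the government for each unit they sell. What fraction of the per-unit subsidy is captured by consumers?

Pre-subsidy: 992 - 4p = -205 + 6.5p gives p* = 114, q* = 536.
With the subsidy, sellers receive ps = pb + 21 for each unit, where pb is the price buyers pay.
Supply in terms of pb becomes qs = -205 + 6.5(pb + 21) = -68.5 + 6.5pb. Setting this equal to demand: 992 - 4pb = -68.5 + 6.5pb, so pb = 101.
Sellers receive ps = 101 + 21 = 122; q' = 992 − 4·101 = 588.
Buyers' price falls by p* − pb = 114 − 101 = 13; sellers' price rises by ps − p* = 122 − 114 = 8.
So consumers capture 13/21 = 13/21 of each unit of subsidy.

Consumer share = 13/21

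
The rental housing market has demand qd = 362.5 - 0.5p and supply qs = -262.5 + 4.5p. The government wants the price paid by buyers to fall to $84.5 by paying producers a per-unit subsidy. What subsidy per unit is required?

Required subsidy s = $45 per unit

At a buyer price of 84.5, quantity demanded is 362.5 − 0.5·84.5 = 320.25.
Sellers supply 320.25 only when they receive ps with -262.5 + 4.5·ps = 320.25, i.e. ps = 129.5.
s = ps − pb = 129.5 − 84.5 = 45.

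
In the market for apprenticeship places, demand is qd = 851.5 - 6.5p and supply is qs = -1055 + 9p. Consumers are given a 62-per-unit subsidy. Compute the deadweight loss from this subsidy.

Deadweight loss = 7254

Pre-subsidy: 851.5 - 6.5p = -1055 + 9p gives p* = 123, q* = 52.
With the rebate, buyers effectively pay pb = ps − 62, where ps is the price sellers receive.
Demand in terms of ps becomes qd = 851.5 − 6.5(ps − 62) = 1254.5 - 6.5ps. Setting this equal to supply: 1254.5 - 6.5ps = -1055 + 9ps, so ps = 149.
Buyers pay pb = 149 − 62 = 87; q' = -1055 + 9·149 = 286.
The subsidy expands output by 286 − 52 = 234 past the efficient level; on those units the gap between marginal cost and willingness to pay runs from 0 up to 62.
DWL = ½ × 62 × 234 = 7254.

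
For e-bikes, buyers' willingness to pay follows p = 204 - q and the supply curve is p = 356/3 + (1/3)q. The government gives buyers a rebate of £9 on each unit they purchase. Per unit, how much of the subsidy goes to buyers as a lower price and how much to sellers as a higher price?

Buyers gain £6.75 per unit; sellers gain £2.25 per unit

Pre-subsidy: 204 - q = 356/3 + (1/3)q gives q* = 64 and p* = 140.
With the rebate, buyers effectively pay pb = ps − 9, where ps is the price sellers receive.
On the curves, pb = 204 - q and ps = 356/3 + (1/3)q; the wedge ps − pb = 9 gives 356/3 + (1/3)q − (204 - q) = 9, so q' = 70.75.
Then pb = 204 − 1·70.75 = 133.25 and ps = 356/3 + (1/3)·70.75 = 142.25.
Buyers' price falls by p* − pb = 140 − 133.25 = 6.75; sellers' price rises by ps − p* = 142.25 − 140 = 2.25.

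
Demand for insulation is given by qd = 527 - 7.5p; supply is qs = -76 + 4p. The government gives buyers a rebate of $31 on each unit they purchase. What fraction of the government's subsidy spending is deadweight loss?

Pre-subsidy: 527 - 7.5p = -76 + 4p gives p* = 1206/23, q* = 3076/23.
With the rebate, buyers effectively pay pb = ps − 31, where ps is the price sellers receive.
Demand in terms of ps becomes qd = 527 − 7.5(ps − 31) = 759.5 - 7.5ps. Setting this equal to supply: 759.5 - 7.5ps = -76 + 4ps, so ps = 1671/23.
Buyers pay pb = 1671/23 − 31 = 958/23; q' = -76 + 4·(1671/23) = 4936/23.
ΔCS = ½(3076/23 + 4936/23)(1206/23 − 958/23) = 993488/529; ΔPS = ½(3076/23 + 4936/23)(1671/23 − 1206/23) = 1862790/529.
Government spending = 31 × 4936/23 = 153016/23.
DWL = ½ × 31 × (4936/23 − 3076/23) = 28830/23; fraction = (28830/23) / (153016/23) = 465/2468.

DWL / government spending = 465/2468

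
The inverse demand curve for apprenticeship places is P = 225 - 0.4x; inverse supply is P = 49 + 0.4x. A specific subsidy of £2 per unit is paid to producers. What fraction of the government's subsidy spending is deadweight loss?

Pre-subsidy: 225 - 0.4x = 49 + 0.4x gives x* = 220 and P* = 137.
With the subsidy, sellers receive Ps = Pb + 2 for each unit, where Pb is the price buyers pay.
On the curves, Pb = 225 - 0.4x and Ps = 49 + 0.4x; the wedge Ps − Pb = 2 gives 49 + 0.4x − (225 - 0.4x) = 2, so x' = 222.5.
Then Pb = 225 − 0.4·222.5 = 136 and Ps = 49 + 0.4·222.5 = 138.
ΔCS = ½(220 + 222.5)(137 − 136) = 221.25; ΔPS = ½(220 + 222.5)(138 − 137) = 221.25.
Government spending = 2 × 222.5 = 445.
DWL = ½ × 2 × (222.5 − 220) = 2.5; fraction = 2.5 / 445 = 1/178.

DWL / government spending = 1/178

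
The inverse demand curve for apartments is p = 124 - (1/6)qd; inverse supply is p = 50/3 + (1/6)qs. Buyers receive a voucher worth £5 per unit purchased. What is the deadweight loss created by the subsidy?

Deadweight loss = £37.5

Pre-subsidy: 124 - (1/6)q = 50/3 + (1/6)q gives q* = 322 and p* = 211/3.
With the rebate, buyers effectively pay pb = ps − 5, where ps is the price sellers receive.
On the curves, pb = 124 - (1/6)q and ps = 50/3 + (1/6)q; the wedge ps − pb = 5 gives 50/3 + (1/6)q − (124 - (1/6)q) = 5, so q' = 337.
Then pb = 124 − (1/6)·337 = 407/6 and ps = 50/3 + (1/6)·337 = 437/6.
The subsidy expands output by 337 − 322 = 15 past the efficient level; on those units the gap between marginal cost and willingness to pay runs from 0 up to 5.
DWL = ½ × 5 × 15 = 37.5.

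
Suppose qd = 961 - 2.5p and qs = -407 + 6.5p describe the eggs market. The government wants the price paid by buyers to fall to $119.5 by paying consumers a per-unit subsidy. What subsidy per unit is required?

At a buyer price of 119.5, quantity demanded is 961 − 2.5·119.5 = 662.25.
Sellers supply 662.25 only when they receive ps with -407 + 6.5·ps = 662.25, i.e. ps = 164.5.
s = ps − pb = 164.5 − 119.5 = 45.

Required subsidy s = $45 per unit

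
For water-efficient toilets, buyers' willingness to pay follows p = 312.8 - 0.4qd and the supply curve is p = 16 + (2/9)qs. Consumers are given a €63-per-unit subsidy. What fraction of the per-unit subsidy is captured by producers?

Producer share = 5/14

Pre-subsidy: 312.8 - 0.4q = 16 + (2/9)q gives q* = 477 and p* = 122.
With the rebate, buyers effectively pay pb = ps − 63, where ps is the price sellers receive.
On the curves, pb = 312.8 - 0.4q and ps = 16 + (2/9)q; the wedge ps − pb = 63 gives 16 + (2/9)q − (312.8 - 0.4q) = 63, so q' = 578.25.
Then pb = 312.8 − 0.4·578.25 = 81.5 and ps = 16 + (2/9)·578.25 = 144.5.
Buyers' price falls by p* − pb = 122 − 81.5 = 40.5; sellers' price rises by ps − p* = 144.5 − 122 = 22.5.
So producers capture 22.5/63 = 5/14 of each unit of subsidy.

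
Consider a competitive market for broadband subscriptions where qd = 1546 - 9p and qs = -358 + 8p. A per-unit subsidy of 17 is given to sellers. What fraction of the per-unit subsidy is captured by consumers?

Pre-subsidy: 1546 - 9p = -358 + 8p gives p* = 112, q* = 538.
With the subsidy, sellers receive ps = pb + 17 for each unit, where pb is the price buyers pay.
Supply in terms of pb becomes qs = -358 + 8(pb + 17) = -222 + 8pb. Setting this equal to demand: 1546 - 9pb = -222 + 8pb, so pb = 104.
Sellers receive ps = 104 + 17 = 121; q' = 1546 − 9·104 = 610.
Buyers' price falls by p* − pb = 112 − 104 = 8; sellers' price rises by ps − p* = 121 − 112 = 9.
So consumers capture 8/17 = 8/17 of each unit of subsidy.

Consumer share = 8/17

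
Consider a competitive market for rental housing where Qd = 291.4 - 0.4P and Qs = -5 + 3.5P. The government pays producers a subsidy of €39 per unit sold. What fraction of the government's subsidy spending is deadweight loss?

Pre-subsidy: 291.4 - 0.4P = -5 + 3.5P gives P* = 76, Q* = 261.
With the subsidy, sellers receive Ps = Pb + 39 for each unit, where Pb is the price buyers pay.
Supply in terms of Pb becomes Qs = -5 + 3.5(Pb + 39) = 131.5 + 3.5Pb. Setting this equal to demand: 291.4 - 0.4Pb = 131.5 + 3.5Pb, so Pb = 41.
Sellers receive Ps = 41 + 39 = 80; Q' = 291.4 − 0.4·41 = 275.
ΔCS = ½(261 + 275)(76 − 41) = 9380; ΔPS = ½(261 + 275)(80 − 76) = 1072.
Government spending = 39 × 275 = 10725.
DWL = ½ × 39 × (275 − 261) = 273; fraction = 273 / 10725 = 7/275.

DWL / government spending = 7/275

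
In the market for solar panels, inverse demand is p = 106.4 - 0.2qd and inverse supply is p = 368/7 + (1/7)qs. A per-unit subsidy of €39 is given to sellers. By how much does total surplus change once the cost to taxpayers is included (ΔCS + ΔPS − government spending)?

Pre-subsidy: 106.4 - 0.2q = 368/7 + (1/7)q gives q* = 157 and p* = 75.
With the subsidy, sellers receive ps = pb + 39 for each unit, where pb is the price buyers pay.
On the curves, pb = 106.4 - 0.2q and ps = 368/7 + (1/7)q; the wedge ps − pb = 39 gives 368/7 + (1/7)q − (106.4 - 0.2q) = 39, so q' = 270.75.
Then pb = 106.4 − 0.2·270.75 = 52.25 and ps = 368/7 + (1/7)·270.75 = 91.25.
ΔCS = ½(157 + 270.75)(75 − 52.25) = 4865.65625; ΔPS = ½(157 + 270.75)(91.25 − 75) = 3475.46875.
Government spending = 39 × 270.75 = 10559.25.
Net change = 4865.65625 + 3475.46875 − 10559.25 = -2218.125. The loss equals the DWL triangle ½·39·113.75.

Net change in total surplus = -€2218.125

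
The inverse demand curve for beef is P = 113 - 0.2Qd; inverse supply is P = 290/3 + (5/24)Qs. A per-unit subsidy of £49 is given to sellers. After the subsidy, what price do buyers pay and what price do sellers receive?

Pre-subsidy: 113 - 0.2Q = 290/3 + (5/24)Q gives Q* = 40 and P* = 105.
With the subsidy, sellers receive Ps = Pb + 49 for each unit, where Pb is the price buyers pay.
On the curves, Pb = 113 - 0.2Q and Ps = 290/3 + (5/24)Q; the wedge Ps − Pb = 49 gives 290/3 + (5/24)Q − (113 - 0.2Q) = 49, so Q' = 160.
Then Pb = 113 − 0.2·160 = 81 and Ps = 290/3 + (5/24)·160 = 130.

Buyers pay £81; sellers receive £130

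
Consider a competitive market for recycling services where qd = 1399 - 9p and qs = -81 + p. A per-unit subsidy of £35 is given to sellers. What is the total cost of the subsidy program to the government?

Pre-subsidy: 1399 - 9p = -81 + p gives p* = 148, q* = 67.
With the subsidy, sellers receive ps = pb + 35 for each unit, where pb is the price buyers pay.
Supply in terms of pb becomes qs = -81 + 1(pb + 35) = -46 + pb. Setting this equal to demand: 1399 - 9pb = -46 + pb, so pb = 144.5.
Sellers receive ps = 144.5 + 35 = 179.5; q' = 1399 − 9·144.5 = 98.5.
Government outlay = subsidy × quantity = 35 × 98.5 = 3447.5.

Government cost = £3447.5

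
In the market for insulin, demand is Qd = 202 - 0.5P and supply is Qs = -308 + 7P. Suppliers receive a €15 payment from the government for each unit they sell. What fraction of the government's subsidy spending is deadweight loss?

Pre-subsidy: 202 - 0.5P = -308 + 7P gives P* = 68, Q* = 168.
With the subsidy, sellers receive Ps = Pb + 15 for each unit, where Pb is the price buyers pay.
Supply in terms of Pb becomes Qs = -308 + 7(Pb + 15) = -203 + 7Pb. Setting this equal to demand: 202 - 0.5Pb = -203 + 7Pb, so Pb = 54.
Sellers receive Ps = 54 + 15 = 69; Q' = 202 − 0.5·54 = 175.
ΔCS = ½(168 + 175)(68 − 54) = 2401; ΔPS = ½(168 + 175)(69 − 68) = 171.5.
Government spending = 15 × 175 = 2625.
DWL = ½ × 15 × (175 − 168) = 52.5; fraction = 52.5 / 2625 = 0.02.

DWL / government spending = 0.02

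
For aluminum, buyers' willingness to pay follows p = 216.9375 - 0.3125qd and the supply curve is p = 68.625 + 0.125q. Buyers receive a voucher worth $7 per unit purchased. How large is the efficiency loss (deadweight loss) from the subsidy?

Deadweight loss = $56

Pre-subsidy: 216.9375 - 0.3125q = 68.625 + 0.125q gives q* = 339 and p* = 111.
With the rebate, buyers effectively pay pb = ps − 7, where ps is the price sellers receive.
On the curves, pb = 216.9375 - 0.3125q and ps = 68.625 + 0.125q; the wedge ps − pb = 7 gives 68.625 + 0.125q − (216.9375 - 0.3125q) = 7, so q' = 355.
Then pb = 216.9375 − 0.3125·355 = 106 and ps = 68.625 + 0.125·355 = 113.
The subsidy expands output by 355 − 339 = 16 past the efficient level; on those units the gap between marginal cost and willingness to pay runs from 0 up to 7.
DWL = ½ × 7 × 16 = 56.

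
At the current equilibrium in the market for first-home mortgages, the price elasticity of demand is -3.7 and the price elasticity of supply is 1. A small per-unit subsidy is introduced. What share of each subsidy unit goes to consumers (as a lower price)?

Consumer share = 10/47

For a small subsidy around the equilibrium, the benefit split depends on the relative slopes, which at a point are proportional to the elasticities.
Buyer share = εs/(εs + |εd|) = 1/(1 + 3.7) = 10/47; seller share = |εd|/(εs + |εd|) = 37/47.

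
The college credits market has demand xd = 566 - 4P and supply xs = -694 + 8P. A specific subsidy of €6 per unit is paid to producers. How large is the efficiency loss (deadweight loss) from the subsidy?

Pre-subsidy: 566 - 4P = -694 + 8P gives P* = 105, x* = 146.
With the subsidy, sellers receive Ps = Pb + 6 for each unit, where Pb is the price buyers pay.
Supply in terms of Pb becomes xs = -694 + 8(Pb + 6) = -646 + 8Pb. Setting this equal to demand: 566 - 4Pb = -646 + 8Pb, so Pb = 101.
Sellers receive Ps = 101 + 6 = 107; x' = 566 − 4·101 = 162.
The subsidy expands output by 162 − 146 = 16 past the efficient level; on those units the gap between marginal cost and willingness to pay runs from 0 up to 6.
DWL = ½ × 6 × 16 = 48.

Deadweight loss = €48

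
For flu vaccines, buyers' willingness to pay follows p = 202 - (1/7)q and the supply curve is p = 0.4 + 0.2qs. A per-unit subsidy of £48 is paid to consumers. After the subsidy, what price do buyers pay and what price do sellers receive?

Buyers pay £98; sellers receive £146

Pre-subsidy: 202 - (1/7)q = 0.4 + 0.2q gives q* = 588 and p* = 118.
With the rebate, buyers effectively pay pb = ps − 48, where ps is the price sellers receive.
On the curves, pb = 202 - (1/7)q and ps = 0.4 + 0.2q; the wedge ps − pb = 48 gives 0.4 + 0.2q − (202 - (1/7)q) = 48, so q' = 728.
Then pb = 202 − (1/7)·728 = 98 and ps = 0.4 + 0.2·728 = 146.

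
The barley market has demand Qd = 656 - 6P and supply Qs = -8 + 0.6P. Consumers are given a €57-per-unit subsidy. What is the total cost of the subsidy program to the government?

Pre-subsidy: 656 - 6P = -8 + 0.6P gives P* = 3320/33, Q* = 576/11.
With the rebate, buyers effectively pay Pb = Ps − 57, where Ps is the price sellers receive.
Demand in terms of Ps becomes Qd = 656 − 6(Ps − 57) = 998 - 6Ps. Setting this equal to supply: 998 - 6Ps = -8 + 0.6Ps, so Ps = 5030/33.
Buyers pay Pb = 5030/33 − 57 = 3149/33; Q' = -8 + 0.6·(5030/33) = 918/11.
Government outlay = subsidy × quantity = 57 × 918/11 = 52326/11.

Government cost = 52326/11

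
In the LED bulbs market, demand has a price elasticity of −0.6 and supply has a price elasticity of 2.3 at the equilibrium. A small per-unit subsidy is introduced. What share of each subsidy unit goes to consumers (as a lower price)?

For a small subsidy around the equilibrium, the benefit split depends on the relative slopes, which at a point are proportional to the elasticities.
Buyer share = εs/(εs + |εd|) = 2.3/(2.3 + 0.6) = 23/29; seller share = |εd|/(εs + |εd|) = 6/29.

Consumer share = 23/29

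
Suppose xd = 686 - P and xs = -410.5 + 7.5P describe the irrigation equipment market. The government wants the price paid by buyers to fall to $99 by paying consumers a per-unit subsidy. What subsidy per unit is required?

At a buyer price of 99, quantity demanded is 686 − 1·99 = 587.
Sellers supply 587 only when they receive Ps with -410.5 + 7.5·Ps = 587, i.e. Ps = 133.
s = Ps − Pb = 133 − 99 = 34.

Required subsidy s = $34 per unit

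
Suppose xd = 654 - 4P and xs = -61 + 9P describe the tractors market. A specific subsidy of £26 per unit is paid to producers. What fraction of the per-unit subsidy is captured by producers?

Pre-subsidy: 654 - 4P = -61 + 9P gives P* = 55, x* = 434.
With the subsidy, sellers receive Ps = Pb + 26 for each unit, where Pb is the price buyers pay.
Supply in terms of Pb becomes xs = -61 + 9(Pb + 26) = 173 + 9Pb. Setting this equal to demand: 654 - 4Pb = 173 + 9Pb, so Pb = 37.
Sellers receive Ps = 37 + 26 = 63; x' = 654 − 4·37 = 506.
Buyers' price falls by P* − Pb = 55 − 37 = 18; sellers' price rises by Ps − P* = 63 − 55 = 8.
So producers capture 8/26 = 4/13 of each unit of subsidy.

Producer share = 4/13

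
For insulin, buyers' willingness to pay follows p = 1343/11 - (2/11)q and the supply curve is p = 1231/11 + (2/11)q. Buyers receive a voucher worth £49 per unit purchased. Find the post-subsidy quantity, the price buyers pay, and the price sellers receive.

q' = 162.75; buyers pay £92.5; sellers receive £141.5

Pre-subsidy: 1343/11 - (2/11)q = 1231/11 + (2/11)q gives q* = 28 and p* = 117.
With the rebate, buyers effectively pay pb = ps − 49, where ps is the price sellers receive.
On the curves, pb = 1343/11 - (2/11)q and ps = 1231/11 + (2/11)q; the wedge ps − pb = 49 gives 1231/11 + (2/11)q − (1343/11 - (2/11)q) = 49, so q' = 162.75.
Then pb = 1343/11 − (2/11)·162.75 = 92.5 and ps = 1231/11 + (2/11)·162.75 = 141.5.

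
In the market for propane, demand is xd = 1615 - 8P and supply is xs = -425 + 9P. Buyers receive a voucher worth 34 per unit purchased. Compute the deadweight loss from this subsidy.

Pre-subsidy: 1615 - 8P = -425 + 9P gives P* = 120, x* = 655.
With the rebate, buyers effectively pay Pb = Ps − 34, where Ps is the price sellers receive.
Demand in terms of Ps becomes xd = 1615 − 8(Ps − 34) = 1887 - 8Ps. Setting this equal to supply: 1887 - 8Ps = -425 + 9Ps, so Ps = 136.
Buyers pay Pb = 136 − 34 = 102; x' = -425 + 9·136 = 799.
The subsidy expands output by 799 − 655 = 144 past the efficient level; on those units the gap between marginal cost and willingness to pay runs from 0 up to 34.
DWL = ½ × 34 × 144 = 2448.

Deadweight loss = 2448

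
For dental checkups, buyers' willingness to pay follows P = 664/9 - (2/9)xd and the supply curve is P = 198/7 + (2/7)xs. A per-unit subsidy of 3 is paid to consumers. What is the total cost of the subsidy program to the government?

Pre-subsidy: 664/9 - (2/9)x = 198/7 + (2/7)x gives x* = 89.5625 and P* = 53.875.
With the rebate, buyers effectively pay Pb = Ps − 3, where Ps is the price sellers receive.
On the curves, Pb = 664/9 - (2/9)x and Ps = 198/7 + (2/7)x; the wedge Ps − Pb = 3 gives 198/7 + (2/7)x − (664/9 - (2/9)x) = 3, so x' = 95.46875.
Then Pb = 664/9 − (2/9)·95.46875 = 52.5625 and Ps = 198/7 + (2/7)·95.46875 = 55.5625.
Government outlay = subsidy × quantity = 3 × 95.46875 = 286.40625.

Government cost = 286.40625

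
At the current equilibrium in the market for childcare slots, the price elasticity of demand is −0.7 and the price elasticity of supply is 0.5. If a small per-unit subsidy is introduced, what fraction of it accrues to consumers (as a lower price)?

For a small subsidy around the equilibrium, the benefit split depends on the relative slopes, which at a point are proportional to the elasticities.
Buyer share = εs/(εs + |εd|) = 0.5/(0.5 + 0.7) = 5/12; seller share = |εd|/(εs + |εd|) = 7/12.

Consumer share = 5/12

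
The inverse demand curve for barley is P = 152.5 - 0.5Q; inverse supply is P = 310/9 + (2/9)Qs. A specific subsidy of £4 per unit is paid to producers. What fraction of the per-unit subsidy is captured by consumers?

Pre-subsidy: 152.5 - 0.5Q = 310/9 + (2/9)Q gives Q* = 2125/13 and P* = 920/13.
With the subsidy, sellers receive Ps = Pb + 4 for each unit, where Pb is the price buyers pay.
On the curves, Pb = 152.5 - 0.5Q and Ps = 310/9 + (2/9)Q; the wedge Ps − Pb = 4 gives 310/9 + (2/9)Q − (152.5 - 0.5Q) = 4, so Q' = 169.
Then Pb = 152.5 − 0.5·169 = 68 and Ps = 310/9 + (2/9)·169 = 72.
Buyers' price falls by P* − Pb = 920/13 − 68 = 36/13; sellers' price rises by Ps − P* = 72 − 920/13 = 16/13.
So consumers capture (36/13)/4 = 9/13 of each unit of subsidy.

Consumer share = 9/13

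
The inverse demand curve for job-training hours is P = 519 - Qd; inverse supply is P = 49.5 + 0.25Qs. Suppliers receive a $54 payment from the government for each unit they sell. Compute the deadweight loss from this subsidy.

Deadweight loss = $1166.4

Pre-subsidy: 519 - Q = 49.5 + 0.25Q gives Q* = 375.6 and P* = 143.4.
With the subsidy, sellers receive Ps = Pb + 54 for each unit, where Pb is the price buyers pay.
On the curves, Pb = 519 - Q and Ps = 49.5 + 0.25Q; the wedge Ps − Pb = 54 gives 49.5 + 0.25Q − (519 - Q) = 54, so Q' = 418.8.
Then Pb = 519 − 1·418.8 = 100.2 and Ps = 49.5 + 0.25·418.8 = 154.2.
The subsidy expands output by 418.8 − 375.6 = 43.2 past the efficient level; on those units the gap between marginal cost and willingness to pay runs from 0 up to 54.
DWL = ½ × 54 × 43.2 = 1166.4.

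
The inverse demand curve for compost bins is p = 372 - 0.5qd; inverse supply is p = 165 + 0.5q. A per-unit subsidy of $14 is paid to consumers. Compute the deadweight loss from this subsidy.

Pre-subsidy: 372 - 0.5q = 165 + 0.5q gives q* = 207 and p* = 268.5.
With the rebate, buyers effectively pay pb = ps − 14, where ps is the price sellers receive.
On the curves, pb = 372 - 0.5q and ps = 165 + 0.5q; the wedge ps − pb = 14 gives 165 + 0.5q − (372 - 0.5q) = 14, so q' = 221.
Then pb = 372 − 0.5·221 = 261.5 and ps = 165 + 0.5·221 = 275.5.
The subsidy expands output by 221 − 207 = 14 past the efficient level; on those units the gap between marginal cost and willingness to pay runs from 0 up to 14.
DWL = ½ × 14 × 14 = 98.

Deadweight loss = $98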